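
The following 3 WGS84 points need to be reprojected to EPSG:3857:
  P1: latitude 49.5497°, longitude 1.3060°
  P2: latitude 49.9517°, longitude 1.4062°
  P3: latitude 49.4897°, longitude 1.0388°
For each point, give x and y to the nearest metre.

Web Mercator: x = R·λ, y = R·ln tan(π/4+φ/2), R = 6378137 m.
P1 (49.5497°, 1.3060°) → (145383.255, 6368653.964) m.
P2 (49.9517°, 1.4062°) → (156537.468, 6437915.330) m.
P3 (49.4897°, 1.0388°) → (115638.687, 6358365.442) m.

P1: x 145383 m, y 6368654 m; P2: x 156537 m, y 6437915 m; P3: x 115639 m, y 6358365 m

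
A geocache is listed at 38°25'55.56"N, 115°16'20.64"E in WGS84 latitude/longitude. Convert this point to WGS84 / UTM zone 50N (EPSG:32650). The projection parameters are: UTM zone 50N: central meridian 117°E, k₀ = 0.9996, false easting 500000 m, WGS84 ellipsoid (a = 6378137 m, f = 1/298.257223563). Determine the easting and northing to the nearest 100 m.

E 349200 m, N 4255200 m

Zone 50 central meridian λ₀ = 6×50 − 183 = 117°; Δλ = -1.7276°.
Transverse Mercator on WGS84 with k₀ = 0.9996 gives E = 349210.392 m, N = 4255172.492 m.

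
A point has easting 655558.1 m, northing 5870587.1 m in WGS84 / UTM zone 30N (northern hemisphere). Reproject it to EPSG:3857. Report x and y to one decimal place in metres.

x -76131.4 m, y 6976027.5 m

Unproject from UTM 30N (λ₀ = -3°) → φ = 52.96230028°, λ = -0.68389986°.
Web Mercator (R = 6378137 m): x = -76131.384 m, y = 6976027.535 m.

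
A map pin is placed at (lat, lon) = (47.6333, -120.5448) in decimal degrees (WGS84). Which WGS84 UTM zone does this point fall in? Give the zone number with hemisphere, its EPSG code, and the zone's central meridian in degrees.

Zone 10N (EPSG:32610), central meridian -123°

UTM zone = ⌊(λ + 180)/6⌋ + 1; -120.5448° ∈ [-126°, -120°) → zone 10.
Hemisphere: N (φ ≥ 0).
Central meridian λ₀ = 6×10 − 183 = -123°.
EPSG code: 32610.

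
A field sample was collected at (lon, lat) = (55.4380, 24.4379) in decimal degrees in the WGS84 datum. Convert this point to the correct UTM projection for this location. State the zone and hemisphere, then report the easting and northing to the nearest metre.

Zone 40N: E 341657 m, N 2703603 m

Longitude 55.4380° lies in the 6° band [54°, 60°), giving zone 40; latitude is north of the equator, so 40N.
Zone 40 central meridian λ₀ = 6×40 − 183 = 57°; Δλ = -1.5620°.
Transverse Mercator on WGS84 with k₀ = 0.9996 gives E = 341656.523 m, N = 2703602.639 m.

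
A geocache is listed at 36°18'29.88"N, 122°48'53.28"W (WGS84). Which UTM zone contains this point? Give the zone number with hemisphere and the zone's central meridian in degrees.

UTM zone = ⌊(λ + 180)/6⌋ + 1; -122.8148° ∈ [-126°, -120°) → zone 10.
Hemisphere: N (φ ≥ 0).
Central meridian λ₀ = 6×10 − 183 = -123°.

Zone 10N, central meridian -123°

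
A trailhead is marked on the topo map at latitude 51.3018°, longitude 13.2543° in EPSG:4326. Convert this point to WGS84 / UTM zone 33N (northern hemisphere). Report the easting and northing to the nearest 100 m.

Zone 33 central meridian λ₀ = 6×33 − 183 = 15°; Δλ = -1.7457°.
Transverse Mercator on WGS84 with k₀ = 0.9996 gives E = 378305.408 m, N = 5684834.143 m.

E 378300 m, N 5684800 m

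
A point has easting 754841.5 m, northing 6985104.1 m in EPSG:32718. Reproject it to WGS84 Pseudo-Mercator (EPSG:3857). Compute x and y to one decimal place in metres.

x -8062492.2 m, y -3152649.9 m

Unproject from UTM 18S (λ₀ = -75°) → φ = -27.23330020°, λ = -72.42660004°.
Web Mercator (R = 6378137 m): x = -8062492.236 m, y = -3152649.885 m.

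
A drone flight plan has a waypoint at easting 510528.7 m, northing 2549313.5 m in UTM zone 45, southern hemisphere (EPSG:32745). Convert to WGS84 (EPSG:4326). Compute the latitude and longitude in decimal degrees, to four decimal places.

lat -67.1730°, lon 87.2432°

Zone 45S: λ₀ = 87°, k₀ = 0.9996, false easting 500000 m, false northing 10000000 m.
Meridian distance M = (N − FN)/k₀ = -7453668.0 m.
Inverse transverse Mercator on WGS84 gives φ = -67.17300029°, λ = 87.24320029°.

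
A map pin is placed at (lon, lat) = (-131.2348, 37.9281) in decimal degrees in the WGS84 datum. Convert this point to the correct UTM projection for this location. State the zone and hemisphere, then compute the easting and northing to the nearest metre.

Longitude -131.2348° lies in the 6° band [-132°, -126°), giving zone 9; latitude is north of the equator, so 9N.
Zone 9 central meridian λ₀ = 6×9 − 183 = -129°; Δλ = -2.2348°.
Transverse Mercator on WGS84 with k₀ = 0.9996 gives E = 303586.828 m, N = 4200192.798 m.

Zone 9N: E 303587 m, N 4200193 m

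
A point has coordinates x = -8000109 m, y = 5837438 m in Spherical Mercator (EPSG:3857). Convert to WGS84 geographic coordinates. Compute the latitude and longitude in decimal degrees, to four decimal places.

R = 6378137 m. λ = x/R = -71.86620189°.
φ = 2·arctan(exp(y/R)) − 90° = 2·arctan(2.49734) − 90° = 46.35509999°.

lat 46.3551°, lon -71.8662°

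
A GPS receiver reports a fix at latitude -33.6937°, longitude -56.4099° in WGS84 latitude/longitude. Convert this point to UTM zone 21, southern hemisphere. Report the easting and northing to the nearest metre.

E 554690 m, N 6271649 m

Zone 21 central meridian λ₀ = 6×21 − 183 = -57°; Δλ = +0.5901°.
Transverse Mercator on WGS84 with k₀ = 0.9996 gives E = 554689.644 m, N = 6271648.875 m.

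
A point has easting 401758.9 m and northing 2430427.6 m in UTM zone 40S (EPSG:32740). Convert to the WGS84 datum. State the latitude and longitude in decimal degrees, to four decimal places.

Zone 40S: λ₀ = 57°, k₀ = 0.9996, false easting 500000 m, false northing 10000000 m.
Meridian distance M = (N − FN)/k₀ = -7572601.4 m.
Inverse transverse Mercator on WGS84 gives φ = -68.22260040°, λ = 54.62669904°.

lat -68.2226°, lon 54.6267°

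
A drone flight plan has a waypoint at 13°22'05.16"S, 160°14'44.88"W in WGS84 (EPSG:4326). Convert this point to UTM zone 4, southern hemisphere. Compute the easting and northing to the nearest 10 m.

Zone 4 central meridian λ₀ = 6×4 − 183 = -159°; Δλ = -1.2458°.
Transverse Mercator on WGS84 with k₀ = 0.9996 gives E = 365096.070 m, N = 8521817.771 m.

E 365100 m, N 8521820 m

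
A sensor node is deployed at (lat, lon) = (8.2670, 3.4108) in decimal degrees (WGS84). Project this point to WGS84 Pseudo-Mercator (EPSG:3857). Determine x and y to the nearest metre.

Web Mercator is spherical with R = a = 6378137 m.
x = R·λ = 6378137 × 0.059529690 = 379688.519 m.
y = R·ln tan(π/4 + φ/2) = 6378137 × 0.144789630 = 923488.095 m.

x 379689 m, y 923488 m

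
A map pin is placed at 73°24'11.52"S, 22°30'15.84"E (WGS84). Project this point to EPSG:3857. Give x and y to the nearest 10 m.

Web Mercator is spherical with R = a = 6378137 m.
x = R·λ = 6378137 × 0.392775876 = 2505178.349 m.
y = R·ln tan(π/4 + φ/2) = 6378137 × -1.925137477 = -12278790.573 m.

x 2505180 m, y -12278790 m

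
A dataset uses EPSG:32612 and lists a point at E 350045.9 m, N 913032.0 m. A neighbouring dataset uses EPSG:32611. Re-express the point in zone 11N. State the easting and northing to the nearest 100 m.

UTM 12N → geographic: φ = 8.25759970°, λ = -112.36149974°.
UTM 11N (λ₀ = -117°) forward: E = 1011372.380 m, N = 915753.924 m.

E 1011400 m, N 915800 m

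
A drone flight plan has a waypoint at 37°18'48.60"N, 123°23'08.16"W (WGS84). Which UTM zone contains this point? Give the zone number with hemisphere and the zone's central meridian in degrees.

UTM zone = ⌊(λ + 180)/6⌋ + 1; -123.3856° ∈ [-126°, -120°) → zone 10.
Hemisphere: N (φ ≥ 0).
Central meridian λ₀ = 6×10 − 183 = -123°.

Zone 10N, central meridian -123°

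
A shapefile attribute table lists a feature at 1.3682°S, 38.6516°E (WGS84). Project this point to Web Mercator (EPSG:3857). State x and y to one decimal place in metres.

x 4302676.4 m, y -152321.8 m

Web Mercator is spherical with R = a = 6378137 m.
x = R·λ = 6378137 × 0.674597681 = 4302676.430 m.
y = R·ln tan(π/4 + φ/2) = 6378137 × -0.023881865 = -152321.805 m.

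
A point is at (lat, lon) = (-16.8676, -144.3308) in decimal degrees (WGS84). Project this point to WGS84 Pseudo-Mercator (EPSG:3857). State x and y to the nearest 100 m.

x -16066800 m, y -1905400 m

Web Mercator is spherical with R = a = 6378137 m.
x = R·λ = 6378137 × -2.519047672 = -16066831.162 m.
y = R·ln tan(π/4 + φ/2) = 6378137 × -0.298742145 = -1905418.331 m.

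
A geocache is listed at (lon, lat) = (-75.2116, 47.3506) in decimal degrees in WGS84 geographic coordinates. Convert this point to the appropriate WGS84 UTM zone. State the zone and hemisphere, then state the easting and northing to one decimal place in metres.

Longitude -75.2116° lies in the 6° band [-78°, -72°), giving zone 18; latitude is north of the equator, so 18N.
Zone 18 central meridian λ₀ = 6×18 − 183 = -75°; Δλ = -0.2116°.
Transverse Mercator on WGS84 with k₀ = 0.9996 gives E = 484018.526 m, N = 5244147.920 m.

Zone 18N: E 484018.5 m, N 5244147.9 m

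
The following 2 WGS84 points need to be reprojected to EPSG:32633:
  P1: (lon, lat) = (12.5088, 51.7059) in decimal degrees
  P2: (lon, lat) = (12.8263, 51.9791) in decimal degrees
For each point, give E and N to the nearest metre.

UTM zone 33N: λ₀ = 15°, k₀ = 0.9996.
P1 (51.7059°, 12.5088°) → (327871.840, 5731266.117) m.
P2 (51.9791°, 12.8263°) → (350713.438, 5760945.011) m.

P1: E 327872 m, N 5731266 m; P2: E 350713 m, N 5760945 m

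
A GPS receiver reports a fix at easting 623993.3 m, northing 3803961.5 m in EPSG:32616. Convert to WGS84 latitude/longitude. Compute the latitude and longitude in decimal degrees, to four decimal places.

lat 34.3696°, lon -85.6515°

Zone 16N: λ₀ = -87°, k₀ = 0.9996, false easting 500000 m.
Meridian distance M = (N − FN)/k₀ = 3805483.7 m.
Inverse transverse Mercator on WGS84 gives φ = 34.36959959°, λ = -85.65150001°.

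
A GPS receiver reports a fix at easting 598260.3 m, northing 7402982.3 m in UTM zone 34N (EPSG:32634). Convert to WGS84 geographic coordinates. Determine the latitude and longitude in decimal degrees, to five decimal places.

Zone 34N: λ₀ = 21°, k₀ = 0.9996, false easting 500000 m.
Meridian distance M = (N − FN)/k₀ = 7405944.7 m.
Inverse transverse Mercator on WGS84 gives φ = 66.72949974°, λ = 23.22919911°.

lat 66.72950°, lon 23.22920°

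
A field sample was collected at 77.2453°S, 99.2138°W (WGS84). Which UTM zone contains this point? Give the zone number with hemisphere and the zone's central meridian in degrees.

UTM zone = ⌊(λ + 180)/6⌋ + 1; -99.2138° ∈ [-102°, -96°) → zone 14.
Hemisphere: S (φ < 0).
Central meridian λ₀ = 6×14 − 183 = -99°.

Zone 14S, central meridian -99°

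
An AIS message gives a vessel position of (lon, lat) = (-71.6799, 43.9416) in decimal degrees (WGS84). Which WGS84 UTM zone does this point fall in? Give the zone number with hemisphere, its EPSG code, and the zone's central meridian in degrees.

Zone 19N (EPSG:32619), central meridian -69°

UTM zone = ⌊(λ + 180)/6⌋ + 1; -71.6799° ∈ [-72°, -66°) → zone 19.
Hemisphere: N (φ ≥ 0).
Central meridian λ₀ = 6×19 − 183 = -69°.
EPSG code: 32619.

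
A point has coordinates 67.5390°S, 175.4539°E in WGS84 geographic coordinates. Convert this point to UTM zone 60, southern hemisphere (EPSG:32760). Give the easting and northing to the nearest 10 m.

E 434090 m, N 2507710 m

Zone 60 central meridian λ₀ = 6×60 − 183 = 177°; Δλ = -1.5461°.
Transverse Mercator on WGS84 with k₀ = 0.9996 gives E = 434087.458 m, N = 2507709.730 m.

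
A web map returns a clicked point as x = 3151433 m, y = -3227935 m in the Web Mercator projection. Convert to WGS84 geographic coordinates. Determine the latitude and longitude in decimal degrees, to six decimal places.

R = 6378137 m. λ = x/R = 28.30980431°.
φ = 2·arctan(exp(y/R)) − 90° = 2·arctan(0.60285) − 90° = -27.83299858°.

lat -27.832999°, lon 28.309804°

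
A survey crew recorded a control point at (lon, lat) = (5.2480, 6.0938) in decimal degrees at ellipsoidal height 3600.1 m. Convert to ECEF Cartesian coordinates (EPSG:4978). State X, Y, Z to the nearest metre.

WGS84: a = 6378137 m, e² = 0.006694380; N(φ) = a/√(1−e²sin²φ) = 6378377.598 m.
X = (N+h)·cosφ·cosλ = 6319314.620 m; Y = (N+h)·cosφ·sinλ = 580440.994 m; Z = (N(1−e²)+h)·sinφ = 672955.438 m.

X 6319315 m, Y 580441 m, Z 672955 m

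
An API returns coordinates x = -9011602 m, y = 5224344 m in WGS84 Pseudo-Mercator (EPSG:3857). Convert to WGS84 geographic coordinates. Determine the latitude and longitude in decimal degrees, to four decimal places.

R = 6378137 m. λ = x/R = -80.95259811°.
φ = 2·arctan(exp(y/R)) − 90° = 2·arctan(2.26846) − 90° = 42.42160137°.

lat 42.4216°, lon -80.9526°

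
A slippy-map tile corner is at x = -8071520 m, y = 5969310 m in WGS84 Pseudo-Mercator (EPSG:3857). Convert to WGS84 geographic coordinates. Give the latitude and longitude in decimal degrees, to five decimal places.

R = 6378137 m. λ = x/R = -72.50769782°.
φ = 2·arctan(exp(y/R)) − 90° = 2·arctan(2.54951) − 90° = 47.16660027°.

lat 47.16660°, lon -72.50770°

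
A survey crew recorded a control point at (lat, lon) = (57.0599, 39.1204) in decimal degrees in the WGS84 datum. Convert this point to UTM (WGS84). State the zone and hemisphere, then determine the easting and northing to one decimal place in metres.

Longitude 39.1204° lies in the 6° band [36°, 42°), giving zone 37; latitude is north of the equator, so 37N.
Zone 37 central meridian λ₀ = 6×37 − 183 = 39°; Δλ = +0.1204°.
Transverse Mercator on WGS84 with k₀ = 0.9996 gives E = 507302.287 m, N = 6324060.180 m.

Zone 37N: E 507302.3 m, N 6324060.2 m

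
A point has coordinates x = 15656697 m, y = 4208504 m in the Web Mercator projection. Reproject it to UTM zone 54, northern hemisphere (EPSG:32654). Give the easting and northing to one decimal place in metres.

Web Mercator inverse (R = 6378137 m) → φ = 35.32770058°, λ = 140.64650214°.
UTM 54N forward: E = 467871.798 m, N = 3909442.109 m.

E 467871.8 m, N 3909442.1 m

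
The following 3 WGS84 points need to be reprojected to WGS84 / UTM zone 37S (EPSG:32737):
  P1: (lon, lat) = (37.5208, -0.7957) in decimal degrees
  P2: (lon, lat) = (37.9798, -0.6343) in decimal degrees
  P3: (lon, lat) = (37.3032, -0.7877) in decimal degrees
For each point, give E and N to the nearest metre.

P1: E 335399 m, N 9912022 m; P2: E 386478 m, N 9929880 m; P3: E 311179 m, N 9912897 m

UTM zone 37S: λ₀ = 39°, k₀ = 0.9996.
P1 (-0.7957°, 37.5208°) → (335399.439, 9912021.674) m.
P2 (-0.6343°, 37.9798°) → (386478.155, 9929879.574) m.
P3 (-0.7877°, 37.3032°) → (311178.588, 9912896.982) m.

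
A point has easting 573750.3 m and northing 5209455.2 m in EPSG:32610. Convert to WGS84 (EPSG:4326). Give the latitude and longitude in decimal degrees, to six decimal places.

Zone 10N: λ₀ = -123°, k₀ = 0.9996, false easting 500000 m.
Meridian distance M = (N − FN)/k₀ = 5211539.8 m.
Inverse transverse Mercator on WGS84 gives φ = 47.03450034°, λ = -122.02929952°.

lat 47.034500°, lon -122.029300°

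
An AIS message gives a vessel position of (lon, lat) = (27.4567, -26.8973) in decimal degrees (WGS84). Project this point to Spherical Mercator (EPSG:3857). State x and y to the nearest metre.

x 3056466 m, y -3110647 m

Web Mercator is spherical with R = a = 6378137 m.
x = R·λ = 6378137 × 0.479209817 = 3056465.863 m.
y = R·ln tan(π/4 + φ/2) = 6378137 × -0.487704574 = -3110646.590 m.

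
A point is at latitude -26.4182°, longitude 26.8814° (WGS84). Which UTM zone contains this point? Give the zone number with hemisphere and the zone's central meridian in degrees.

Zone 35S, central meridian 27°

UTM zone = ⌊(λ + 180)/6⌋ + 1; 26.8814° ∈ [24°, 30°) → zone 35.
Hemisphere: S (φ < 0).
Central meridian λ₀ = 6×35 − 183 = 27°.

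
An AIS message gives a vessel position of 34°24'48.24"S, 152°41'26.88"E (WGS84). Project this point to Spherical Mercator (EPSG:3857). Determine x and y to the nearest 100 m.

Web Mercator is spherical with R = a = 6378137 m.
x = R·λ = 6378137 × 2.664957198 = 16997462.105 m.
y = R·ln tan(π/4 + φ/2) = 6378137 × -0.640382536 = -4084447.545 m.

x 16997500 m, y -4084400 m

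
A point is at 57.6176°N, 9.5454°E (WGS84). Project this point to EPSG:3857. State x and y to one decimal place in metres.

Web Mercator is spherical with R = a = 6378137 m.
x = R·λ = 6378137 × 0.166598658 = 1062589.067 m.
y = R·ln tan(π/4 + φ/2) = 6378137 × 1.236632674 = 7887412.615 m.

x 1062589.1 m, y 7887412.6 m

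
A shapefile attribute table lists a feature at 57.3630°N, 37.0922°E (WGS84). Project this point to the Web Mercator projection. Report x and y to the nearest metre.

Web Mercator is spherical with R = a = 6378137 m.
x = R·λ = 6378137 × 0.647381017 = 4129084.816 m.
y = R·ln tan(π/4 + φ/2) = 6378137 × 1.228364569 = 7834677.510 m.

x 4129085 m, y 7834678 m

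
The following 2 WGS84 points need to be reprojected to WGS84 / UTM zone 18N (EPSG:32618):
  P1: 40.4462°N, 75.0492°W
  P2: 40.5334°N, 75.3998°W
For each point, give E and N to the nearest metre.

P1: E 495828 m, N 4477284 m; P2: E 466140 m, N 4487039 m

UTM zone 18N: λ₀ = -75°, k₀ = 0.9996.
P1 (40.4462°, -75.0492°) → (495827.766, 4477284.130) m.
P2 (40.5334°, -75.3998°) → (466140.168, 4487038.912) m.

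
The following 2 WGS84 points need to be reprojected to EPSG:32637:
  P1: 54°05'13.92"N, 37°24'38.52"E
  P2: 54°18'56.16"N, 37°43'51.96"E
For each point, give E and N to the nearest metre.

UTM zone 37N: λ₀ = 39°, k₀ = 0.9996.
P1 (54.0872°, 37.4107°) → (396044.102, 5994391.496) m.
P2 (54.3156°, 37.7311°) → (417456.738, 6019378.854) m.

P1: E 396044 m, N 5994391 m; P2: E 417457 m, N 6019379 m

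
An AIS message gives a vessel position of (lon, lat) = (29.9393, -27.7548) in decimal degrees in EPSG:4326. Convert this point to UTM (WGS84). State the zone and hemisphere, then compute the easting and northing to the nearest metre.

Zone 35S: E 789723 m, N 6926496 m

Longitude 29.9393° lies in the 6° band [24°, 30°), giving zone 35; latitude is south of the equator, so 35S.
Zone 35 central meridian λ₀ = 6×35 − 183 = 27°; Δλ = +2.9393°.
Transverse Mercator on WGS84 with k₀ = 0.9996 gives E = 789723.389 m, N = 6926496.482 m.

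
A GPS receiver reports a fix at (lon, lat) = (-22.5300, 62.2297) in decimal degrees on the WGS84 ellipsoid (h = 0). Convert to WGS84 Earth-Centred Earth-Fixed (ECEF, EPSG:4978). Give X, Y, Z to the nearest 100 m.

WGS84: a = 6378137 m, e² = 0.006694380; N(φ) = a/√(1−e²sin²φ) = 6394917.229 m.
X = (N+h)·cosφ·cosλ = 2752167.515 m; Y = (N+h)·cosφ·sinλ = -1141673.751 m; Z = (N(1−e²)+h)·sinφ = 5620488.117 m.

X 2752200 m, Y -1141700 m, Z 5620500 m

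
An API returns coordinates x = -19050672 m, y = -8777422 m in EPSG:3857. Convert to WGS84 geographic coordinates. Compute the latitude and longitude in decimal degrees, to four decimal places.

lat -61.6534°, lon -171.1351°

R = 6378137 m. λ = x/R = -171.13509830°.
φ = 2·arctan(exp(y/R)) − 90° = 2·arctan(0.25254) − 90° = -61.65340130°.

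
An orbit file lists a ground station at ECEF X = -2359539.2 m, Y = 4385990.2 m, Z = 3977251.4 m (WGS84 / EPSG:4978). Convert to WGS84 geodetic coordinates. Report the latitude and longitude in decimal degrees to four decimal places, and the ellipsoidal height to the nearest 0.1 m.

lat 38.7979°, lon 118.2790°, h 3822.6 m

λ = atan2(Y, X) = 118.27900002°; p = √(X²+Y²) = 4980395.1 m.
Bowring's method on WGS84 (a = 6378137 m, b = 6356752.314 m) gives φ = 38.79790003°, h = 3822.624 m.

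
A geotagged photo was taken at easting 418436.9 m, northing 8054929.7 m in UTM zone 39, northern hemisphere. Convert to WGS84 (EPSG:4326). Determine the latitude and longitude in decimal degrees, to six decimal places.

lat 72.576800°, lon 48.558900°

Zone 39N: λ₀ = 51°, k₀ = 0.9996, false easting 500000 m.
Meridian distance M = (N − FN)/k₀ = 8058153.0 m.
Inverse transverse Mercator on WGS84 gives φ = 72.57680006°, λ = 48.55890017°.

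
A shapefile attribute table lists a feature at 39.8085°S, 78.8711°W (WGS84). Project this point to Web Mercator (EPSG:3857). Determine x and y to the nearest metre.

x -8779891 m, y -4838153 m

Web Mercator is spherical with R = a = 6378137 m.
x = R·λ = 6378137 × -1.376560380 = -8779890.690 m.
y = R·ln tan(π/4 + φ/2) = 6378137 × -0.758552681 = -4838152.920 m.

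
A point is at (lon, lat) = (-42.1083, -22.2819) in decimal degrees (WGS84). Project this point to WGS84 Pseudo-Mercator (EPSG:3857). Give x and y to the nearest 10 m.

Web Mercator is spherical with R = a = 6378137 m.
x = R·λ = 6378137 × -0.734928477 = -4687474.514 m.
y = R·ln tan(π/4 + φ/2) = 6378137 × -0.399082760 = -2545404.517 m.

x -4687470 m, y -2545400 m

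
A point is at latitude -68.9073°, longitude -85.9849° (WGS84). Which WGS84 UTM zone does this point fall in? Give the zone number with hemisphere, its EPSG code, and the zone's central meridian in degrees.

UTM zone = ⌊(λ + 180)/6⌋ + 1; -85.9849° ∈ [-90°, -84°) → zone 16.
Hemisphere: S (φ < 0).
Central meridian λ₀ = 6×16 − 183 = -87°.
EPSG code: 32716.

Zone 16S (EPSG:32716), central meridian -87°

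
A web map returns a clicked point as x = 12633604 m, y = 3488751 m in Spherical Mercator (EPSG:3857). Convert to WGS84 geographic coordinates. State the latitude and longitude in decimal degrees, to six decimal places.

lat 29.884804°, lon 113.489596°

R = 6378137 m. λ = x/R = 113.48959567°.
φ = 2·arctan(exp(y/R)) − 90° = 2·arctan(1.72804) − 90° = 29.88480362°.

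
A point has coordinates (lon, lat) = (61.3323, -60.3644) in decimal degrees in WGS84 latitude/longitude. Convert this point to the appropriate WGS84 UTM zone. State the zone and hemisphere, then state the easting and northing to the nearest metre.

Longitude 61.3323° lies in the 6° band [60°, 66°), giving zone 41; latitude is south of the equator, so 41S.
Zone 41 central meridian λ₀ = 6×41 − 183 = 63°; Δλ = -1.6677°.
Transverse Mercator on WGS84 with k₀ = 0.9996 gives E = 408011.065 m, N = 3306841.535 m.

Zone 41S: E 408011 m, N 3306842 m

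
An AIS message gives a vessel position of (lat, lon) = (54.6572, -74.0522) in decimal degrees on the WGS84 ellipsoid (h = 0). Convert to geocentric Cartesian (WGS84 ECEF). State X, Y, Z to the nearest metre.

X 1016009 m, Y -3555468 m, Z 5179402 m

WGS84: a = 6378137 m, e² = 0.006694380; N(φ) = a/√(1−e²sin²φ) = 6392389.631 m.
X = (N+h)·cosφ·cosλ = 1016009.460 m; Y = (N+h)·cosφ·sinλ = -3555468.328 m; Z = (N(1−e²)+h)·sinφ = 5179402.109 m.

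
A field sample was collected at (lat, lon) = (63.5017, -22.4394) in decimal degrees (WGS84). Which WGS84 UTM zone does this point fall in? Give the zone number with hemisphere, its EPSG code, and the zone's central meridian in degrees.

Zone 27N (EPSG:32627), central meridian -21°

UTM zone = ⌊(λ + 180)/6⌋ + 1; -22.4394° ∈ [-24°, -18°) → zone 27.
Hemisphere: N (φ ≥ 0).
Central meridian λ₀ = 6×27 − 183 = -21°.
EPSG code: 32627.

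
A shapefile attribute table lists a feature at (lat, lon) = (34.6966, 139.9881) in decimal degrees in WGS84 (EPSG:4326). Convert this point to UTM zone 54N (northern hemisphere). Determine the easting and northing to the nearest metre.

E 407321 m, N 3839864 m

Zone 54 central meridian λ₀ = 6×54 − 183 = 141°; Δλ = -1.0119°.
Transverse Mercator on WGS84 with k₀ = 0.9996 gives E = 407321.209 m, N = 3839863.886 m.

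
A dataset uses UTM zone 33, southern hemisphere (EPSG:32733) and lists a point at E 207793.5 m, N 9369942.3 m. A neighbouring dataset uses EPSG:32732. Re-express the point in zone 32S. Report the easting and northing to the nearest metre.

UTM 33S → geographic: φ = -5.69410019°, λ = 12.36199981°.
UTM 32S (λ₀ = 9°) forward: E = 872483.764 m, N = 9369524.859 m.

E 872484 m, N 9369525 m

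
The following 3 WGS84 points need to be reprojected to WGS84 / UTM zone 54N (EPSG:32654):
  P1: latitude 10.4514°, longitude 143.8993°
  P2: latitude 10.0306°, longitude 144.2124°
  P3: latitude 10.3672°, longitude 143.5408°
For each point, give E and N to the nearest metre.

UTM zone 54N: λ₀ = 141°, k₀ = 0.9996.
P1 (10.4514°, 143.8993°) → (817429.341, 1156779.372) m.
P2 (10.0306°, 144.2124°) → (852206.159, 1110516.803) m.
P3 (10.3672°, 143.5408°) → (778227.823, 1147122.569) m.

P1: E 817429 m, N 1156779 m; P2: E 852206 m, N 1110517 m; P3: E 778228 m, N 1147123 m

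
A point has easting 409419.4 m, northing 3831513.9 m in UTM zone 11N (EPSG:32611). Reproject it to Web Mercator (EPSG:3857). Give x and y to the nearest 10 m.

Unproject from UTM 11N (λ₀ = -117°) → φ = 34.62149956°, λ = -117.98810016°.
Web Mercator (R = 6378137 m): x = -13134375.229 m, y = 4112562.672 m.

x -13134380 m, y 4112560 m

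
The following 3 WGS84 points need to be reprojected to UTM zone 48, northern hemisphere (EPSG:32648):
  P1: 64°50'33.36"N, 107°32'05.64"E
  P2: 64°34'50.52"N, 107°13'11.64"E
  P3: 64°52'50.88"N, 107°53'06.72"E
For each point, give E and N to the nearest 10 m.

UTM zone 48N: λ₀ = 105°, k₀ = 0.9996.
P1 (64.8426°, 107.5349°) → (620215.295, 7193320.437) m.
P2 (64.5807°, 107.2199°) → (606304.320, 7163586.069) m.
P3 (64.8808°, 107.8852°) → (636625.443, 7198285.624) m.

P1: E 620220 m, N 7193320 m; P2: E 606300 m, N 7163590 m; P3: E 636630 m, N 7198290 m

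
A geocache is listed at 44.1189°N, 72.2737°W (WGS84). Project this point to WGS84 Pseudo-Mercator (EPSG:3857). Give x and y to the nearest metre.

x -8045471 m, y 5483861 m

Web Mercator is spherical with R = a = 6378137 m.
x = R·λ = 6378137 × -1.261414028 = -8045471.482 m.
y = R·ln tan(π/4 + φ/2) = 6378137 × 0.859790360 = 5483860.707 m.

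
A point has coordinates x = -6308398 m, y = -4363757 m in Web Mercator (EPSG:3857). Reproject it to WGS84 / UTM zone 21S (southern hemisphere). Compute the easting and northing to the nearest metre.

Web Mercator inverse (R = 6378137 m) → φ = -36.45750252°, λ = -56.66930342°.
UTM 21S forward: E = 529631.844 m, N = 5965255.072 m.

E 529632 m, N 5965255 m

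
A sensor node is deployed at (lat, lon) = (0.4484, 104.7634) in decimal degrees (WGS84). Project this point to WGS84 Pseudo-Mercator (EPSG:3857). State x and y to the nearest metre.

Web Mercator is spherical with R = a = 6378137 m.
x = R·λ = 6378137 × 1.828466266 = 11662208.342 m.
y = R·ln tan(π/4 + φ/2) = 6378137 × 0.007826136 = 49916.169 m.

x 11662208 m, y 49916 m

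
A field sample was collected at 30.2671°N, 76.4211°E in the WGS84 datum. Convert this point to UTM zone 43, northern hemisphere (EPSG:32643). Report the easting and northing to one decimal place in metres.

Zone 43 central meridian λ₀ = 6×43 − 183 = 75°; Δλ = +1.4211°.
Transverse Mercator on WGS84 with k₀ = 0.9996 gives E = 636700.221 m, N = 3349237.383 m.

E 636700.2 m, N 3349237.4 m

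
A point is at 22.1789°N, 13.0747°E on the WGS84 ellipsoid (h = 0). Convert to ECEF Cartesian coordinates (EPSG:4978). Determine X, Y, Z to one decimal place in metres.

X 5755849.7 m, Y 1336749.2 m, Z 2392768.7 m

WGS84: a = 6378137 m, e² = 0.006694380; N(φ) = a/√(1−e²sin²φ) = 6381181.518 m.
X = (N+h)·cosφ·cosλ = 5755849.662 m; Y = (N+h)·cosφ·sinλ = 1336749.214 m; Z = (N(1−e²)+h)·sinφ = 2392768.664 m.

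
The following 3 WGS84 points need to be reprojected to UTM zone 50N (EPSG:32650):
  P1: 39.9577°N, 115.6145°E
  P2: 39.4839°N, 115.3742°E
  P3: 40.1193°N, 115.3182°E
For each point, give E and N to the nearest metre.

UTM zone 50N: λ₀ = 117°, k₀ = 0.9996.
P1 (39.9577°, 115.6145°) → (381659.148, 4423981.359) m.
P2 (39.4839°, 115.3742°) → (360179.442, 4371739.295) m.
P3 (40.1193°, 115.3182°) → (356688.666, 4442354.032) m.

P1: E 381659 m, N 4423981 m; P2: E 360179 m, N 4371739 m; P3: E 356689 m, N 4442354 m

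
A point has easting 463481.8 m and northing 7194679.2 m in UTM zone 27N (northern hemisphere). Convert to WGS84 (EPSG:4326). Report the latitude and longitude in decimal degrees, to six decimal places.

lat 64.874400°, lon -21.770799°

Zone 27N: λ₀ = -21°, k₀ = 0.9996, false easting 500000 m.
Meridian distance M = (N − FN)/k₀ = 7197558.2 m.
Inverse transverse Mercator on WGS84 gives φ = 64.87439972°, λ = -21.77079934°.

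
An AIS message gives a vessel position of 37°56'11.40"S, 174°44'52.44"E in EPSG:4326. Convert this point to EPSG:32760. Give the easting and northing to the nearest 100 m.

Zone 60 central meridian λ₀ = 6×60 − 183 = 177°; Δλ = -2.2521°.
Transverse Mercator on WGS84 with k₀ = 0.9996 gives E = 302088.701 m, N = 5798838.420 m.

E 302100 m, N 5798800 m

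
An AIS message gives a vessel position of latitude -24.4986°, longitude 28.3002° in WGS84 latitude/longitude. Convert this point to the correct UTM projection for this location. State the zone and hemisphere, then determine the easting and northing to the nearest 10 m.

Longitude 28.3002° lies in the 6° band [24°, 30°), giving zone 35; latitude is south of the equator, so 35S.
Zone 35 central meridian λ₀ = 6×35 − 183 = 27°; Δλ = +1.3002°.
Transverse Mercator on WGS84 with k₀ = 0.9996 gives E = 631737.706 m, N = 7289949.800 m.

Zone 35S: E 631740 m, N 7289950 m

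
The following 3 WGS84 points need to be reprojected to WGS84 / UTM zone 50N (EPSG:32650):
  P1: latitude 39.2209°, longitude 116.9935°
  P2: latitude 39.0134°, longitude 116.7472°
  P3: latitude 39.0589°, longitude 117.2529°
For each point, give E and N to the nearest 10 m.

UTM zone 50N: λ₀ = 117°, k₀ = 0.9996.
P1 (39.2209°, 116.9935°) → (499438.908, 4341290.579) m.
P2 (39.0134°, 116.7472°) → (478113.719, 4318293.992) m.
P3 (39.0589°, 117.2529°) → (521880.901, 4323343.241) m.

P1: E 499440 m, N 4341290 m; P2: E 478110 m, N 4318290 m; P3: E 521880 m, N 4323340 m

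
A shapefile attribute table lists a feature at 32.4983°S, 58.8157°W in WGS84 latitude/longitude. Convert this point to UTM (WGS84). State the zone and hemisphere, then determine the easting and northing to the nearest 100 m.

Zone 21S: E 329400 m, N 6402900 m

Longitude -58.8157° lies in the 6° band [-60°, -54°), giving zone 21; latitude is south of the equator, so 21S.
Zone 21 central meridian λ₀ = 6×21 − 183 = -57°; Δλ = -1.8157°.
Transverse Mercator on WGS84 with k₀ = 0.9996 gives E = 329419.279 m, N = 6402876.865 m.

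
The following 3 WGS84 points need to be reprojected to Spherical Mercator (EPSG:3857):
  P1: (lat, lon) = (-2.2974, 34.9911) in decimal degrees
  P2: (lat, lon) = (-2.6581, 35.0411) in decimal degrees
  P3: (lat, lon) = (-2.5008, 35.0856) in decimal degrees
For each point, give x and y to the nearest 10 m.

Web Mercator: x = R·λ, y = R·ln tan(π/4+φ/2), R = 6378137 m.
P1 (-2.2974°, 34.9911°) → (3895191.434, -255813.956) m.
P2 (-2.6581°, 35.0411°) → (3900757.409, -296004.538) m.
P3 (-2.5008°, 35.0856°) → (3905711.126, -278476.216) m.

P1: x 3895190 m, y -255810 m; P2: x 3900760 m, y -296000 m; P3: x 3905710 m, y -278480 m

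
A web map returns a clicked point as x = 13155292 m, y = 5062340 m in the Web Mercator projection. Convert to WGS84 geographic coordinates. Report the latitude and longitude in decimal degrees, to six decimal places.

lat 41.338100°, lon 118.175999°

R = 6378137 m. λ = x/R = 118.17599871°.
φ = 2·arctan(exp(y/R)) − 90° = 2·arctan(2.21157) − 90° = 41.33810018°.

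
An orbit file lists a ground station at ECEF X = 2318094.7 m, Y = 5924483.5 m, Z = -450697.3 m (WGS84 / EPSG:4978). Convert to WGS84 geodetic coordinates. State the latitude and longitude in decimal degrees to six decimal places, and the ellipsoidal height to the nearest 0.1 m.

λ = atan2(Y, X) = 68.63089956°; p = √(X²+Y²) = 6361844.7 m.
Bowring's method on WGS84 (a = 6378137 m, b = 6356752.314 m) gives φ = -4.07950043°, h = -240.413 m.

lat -4.079500°, lon 68.630900°, h -240.4 m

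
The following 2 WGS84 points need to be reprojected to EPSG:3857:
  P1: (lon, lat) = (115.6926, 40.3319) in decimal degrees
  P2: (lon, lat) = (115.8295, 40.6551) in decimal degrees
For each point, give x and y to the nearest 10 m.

P1: x 12878840 m, y 4914290 m; P2: x 12894080 m, y 4961600 m

Web Mercator: x = R·λ, y = R·ln tan(π/4+φ/2), R = 6378137 m.
P1 (40.3319°, 115.6926°) → (12878841.321, 4914290.953) m.
P2 (40.6551°, 115.8295°) → (12894080.959, 4961601.328) m.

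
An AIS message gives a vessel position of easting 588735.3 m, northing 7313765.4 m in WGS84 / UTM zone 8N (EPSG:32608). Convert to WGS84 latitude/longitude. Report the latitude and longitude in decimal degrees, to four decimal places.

Zone 8N: λ₀ = -135°, k₀ = 0.9996, false easting 500000 m.
Meridian distance M = (N − FN)/k₀ = 7316692.1 m.
Inverse transverse Mercator on WGS84 gives φ = 65.93250010°, λ = -133.04980077°.

lat 65.9325°, lon -133.0498°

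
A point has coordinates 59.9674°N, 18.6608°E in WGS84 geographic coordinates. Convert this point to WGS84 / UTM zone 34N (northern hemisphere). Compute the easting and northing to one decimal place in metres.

Zone 34 central meridian λ₀ = 6×34 − 183 = 21°; Δλ = -2.3392°.
Transverse Mercator on WGS84 with k₀ = 0.9996 gives E = 369414.600 m, N = 6650088.889 m.

E 369414.6 m, N 6650088.9 m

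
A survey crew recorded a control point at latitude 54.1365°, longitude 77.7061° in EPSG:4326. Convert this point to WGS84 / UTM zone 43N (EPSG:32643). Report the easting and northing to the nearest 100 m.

E 676800 m, N 6002100 m

Zone 43 central meridian λ₀ = 6×43 − 183 = 75°; Δλ = +2.7061°.
Transverse Mercator on WGS84 with k₀ = 0.9996 gives E = 676782.231 m, N = 6002093.231 m.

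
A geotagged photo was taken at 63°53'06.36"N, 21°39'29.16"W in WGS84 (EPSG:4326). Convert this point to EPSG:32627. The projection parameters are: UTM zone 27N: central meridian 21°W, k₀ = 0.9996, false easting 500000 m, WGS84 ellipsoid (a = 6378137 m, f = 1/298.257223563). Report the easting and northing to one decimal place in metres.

Zone 27 central meridian λ₀ = 6×27 − 183 = -21°; Δλ = -0.6581°.
Transverse Mercator on WGS84 with k₀ = 0.9996 gives E = 467679.223 m, N = 7084377.313 m.

E 467679.2 m, N 7084377.3 m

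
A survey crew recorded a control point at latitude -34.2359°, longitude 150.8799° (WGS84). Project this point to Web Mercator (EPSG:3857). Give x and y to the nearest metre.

x 16795874 m, y -4060522 m

Web Mercator is spherical with R = a = 6378137 m.
x = R·λ = 6378137 × 2.633351030 = 16795873.639 m.
y = R·ln tan(π/4 + φ/2) = 6378137 × -0.636631322 = -4060521.787 m.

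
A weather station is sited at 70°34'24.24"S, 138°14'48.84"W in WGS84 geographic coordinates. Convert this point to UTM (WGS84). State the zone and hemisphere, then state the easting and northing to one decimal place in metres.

Zone 7S: E 602166.1 m, N 2167865.3 m

Longitude -138.2469° lies in the 6° band [-144°, -138°), giving zone 7; latitude is south of the equator, so 7S.
Zone 7 central meridian λ₀ = 6×7 − 183 = -141°; Δλ = +2.7531°.
Transverse Mercator on WGS84 with k₀ = 0.9996 gives E = 602166.127 m, N = 2167865.34998 m.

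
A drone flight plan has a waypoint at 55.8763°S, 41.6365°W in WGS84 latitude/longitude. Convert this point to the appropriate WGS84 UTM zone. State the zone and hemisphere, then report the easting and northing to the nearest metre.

Longitude -41.6365° lies in the 6° band [-42°, -36°), giving zone 24; latitude is south of the equator, so 24S.
Zone 24 central meridian λ₀ = 6×24 − 183 = -39°; Δλ = -2.6365°.
Transverse Mercator on WGS84 with k₀ = 0.9996 gives E = 335063.988 m, N = 3804545.387 m.

Zone 24S: E 335064 m, N 3804545 m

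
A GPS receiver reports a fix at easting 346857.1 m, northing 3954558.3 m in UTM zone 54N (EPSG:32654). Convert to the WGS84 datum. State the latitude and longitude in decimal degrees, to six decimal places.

Zone 54N: λ₀ = 141°, k₀ = 0.9996, false easting 500000 m.
Meridian distance M = (N − FN)/k₀ = 3956140.8 m.
Inverse transverse Mercator on WGS84 gives φ = 35.72309976°, λ = 139.30680039°.

lat 35.723100°, lon 139.306800°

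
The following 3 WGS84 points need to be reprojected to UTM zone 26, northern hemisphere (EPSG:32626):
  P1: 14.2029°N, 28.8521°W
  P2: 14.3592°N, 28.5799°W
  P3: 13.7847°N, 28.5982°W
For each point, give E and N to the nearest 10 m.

UTM zone 26N: λ₀ = -27°, k₀ = 0.9996.
P1 (14.2029°, -28.8521°) → (300136.185, 1570959.010) m.
P2 (14.3592°, -28.5799°) → (329634.646, 1588035.262) m.
P3 (13.7847°, -28.5982°) → (327229.675, 1524489.663) m.

P1: E 300140 m, N 1570960 m; P2: E 329630 m, N 1588040 m; P3: E 327230 m, N 1524490 m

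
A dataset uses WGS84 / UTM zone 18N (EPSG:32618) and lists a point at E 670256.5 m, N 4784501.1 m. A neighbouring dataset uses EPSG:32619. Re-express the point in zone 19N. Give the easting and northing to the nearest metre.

E 182730 m, N 4789775 m

UTM 18N → geographic: φ = 43.19410015°, λ = -72.90459954°.
UTM 19N (λ₀ = -69°) forward: E = 182730.377 m, N = 4789775.202 m.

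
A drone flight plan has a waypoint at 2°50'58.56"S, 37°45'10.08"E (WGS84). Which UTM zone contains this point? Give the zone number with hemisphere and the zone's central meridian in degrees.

Zone 37S, central meridian 39°

UTM zone = ⌊(λ + 180)/6⌋ + 1; 37.7528° ∈ [36°, 42°) → zone 37.
Hemisphere: S (φ < 0).
Central meridian λ₀ = 6×37 − 183 = 39°.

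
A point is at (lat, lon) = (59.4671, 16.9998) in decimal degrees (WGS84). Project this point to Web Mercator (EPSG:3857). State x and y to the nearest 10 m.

x 1892410 m, y 8282040 m

Web Mercator is spherical with R = a = 6378137 m.
x = R·λ = 6378137 × 0.296702482 = 1892409.080 m.
y = R·ln tan(π/4 + φ/2) = 6378137 × 1.298504158 = 8282037.413 m.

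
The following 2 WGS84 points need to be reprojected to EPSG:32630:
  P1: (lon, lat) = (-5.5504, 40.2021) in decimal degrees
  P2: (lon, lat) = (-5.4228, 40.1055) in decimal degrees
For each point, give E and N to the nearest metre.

UTM zone 30N: λ₀ = -3°, k₀ = 0.9996.
P1 (40.2021°, -5.5504°) → (282929.693, 4453308.337) m.
P2 (40.1055°, -5.4228°) → (293498.554, 4442280.302) m.

P1: E 282930 m, N 4453308 m; P2: E 293499 m, N 4442280 m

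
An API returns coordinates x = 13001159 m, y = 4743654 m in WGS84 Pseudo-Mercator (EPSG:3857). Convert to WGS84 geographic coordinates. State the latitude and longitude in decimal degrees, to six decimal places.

R = 6378137 m. λ = x/R = 116.79139841°.
φ = 2·arctan(exp(y/R)) − 90° = 2·arctan(2.10378) − 90° = 39.15329769°.

lat 39.153298°, lon 116.791398°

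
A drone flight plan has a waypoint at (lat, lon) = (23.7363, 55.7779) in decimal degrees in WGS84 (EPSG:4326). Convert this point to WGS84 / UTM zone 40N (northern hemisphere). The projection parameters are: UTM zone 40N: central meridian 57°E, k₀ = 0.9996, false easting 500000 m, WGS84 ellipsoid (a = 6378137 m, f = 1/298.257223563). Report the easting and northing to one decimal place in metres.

E 375440.5 m, N 2625566.6 m

Zone 40 central meridian λ₀ = 6×40 − 183 = 57°; Δλ = -1.2221°.
Transverse Mercator on WGS84 with k₀ = 0.9996 gives E = 375440.497 m, N = 2625566.555 m.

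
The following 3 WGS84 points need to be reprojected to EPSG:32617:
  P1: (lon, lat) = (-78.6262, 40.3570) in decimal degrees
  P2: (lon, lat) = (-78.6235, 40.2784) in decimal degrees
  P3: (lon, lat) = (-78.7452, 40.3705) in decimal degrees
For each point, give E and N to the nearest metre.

UTM zone 17N: λ₀ = -81°, k₀ = 0.9996.
P1 (40.3570°, -78.6262°) → (701577.117, 4470086.783) m.
P2 (40.2784°, -78.6235°) → (702040.720, 4461367.395) m.
P3 (40.3705°, -78.7452°) → (691432.847, 4471320.957) m.

P1: E 701577 m, N 4470087 m; P2: E 702041 m, N 4461367 m; P3: E 691433 m, N 4471321 m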